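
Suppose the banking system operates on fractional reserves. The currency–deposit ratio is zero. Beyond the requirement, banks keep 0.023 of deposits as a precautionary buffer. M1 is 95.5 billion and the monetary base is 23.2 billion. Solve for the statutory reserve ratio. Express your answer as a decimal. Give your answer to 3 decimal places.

0.220

Using m = M/MB = 95.5/23.2 ≈ 4.116379. Since m = (1 + c)/(c + rr + e), the denominator satisfies c + rr + e = (1 + c)/m = (1 + 0) / 4.116379 ≈ 0.242932.
With c = 0 and e = 0.023, the statutory reserve ratio is 0.242932 − 0 − 0.023 = 0.219932.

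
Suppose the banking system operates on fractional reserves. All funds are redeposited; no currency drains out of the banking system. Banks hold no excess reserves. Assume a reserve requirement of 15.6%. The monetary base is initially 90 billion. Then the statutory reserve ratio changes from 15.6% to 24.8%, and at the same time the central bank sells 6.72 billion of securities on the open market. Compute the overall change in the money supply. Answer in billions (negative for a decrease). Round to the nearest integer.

Before: m₁ = 1 / (0.156) ≈ 6.4103, MB₁ = 90, so M₁ = 6.4103 × 90 = 576.927 billion.
After: m₂ = 1 / (0.248) ≈ 4.0323, MB₂ = 90 − 6.72 = 83.28, so M₂ = 4.0323 × 83.28 ≈ 335.8099 billion.
ΔM = M₂ − M₁ = 335.8099 − 576.927 = -241.1171 billion.

-241 billion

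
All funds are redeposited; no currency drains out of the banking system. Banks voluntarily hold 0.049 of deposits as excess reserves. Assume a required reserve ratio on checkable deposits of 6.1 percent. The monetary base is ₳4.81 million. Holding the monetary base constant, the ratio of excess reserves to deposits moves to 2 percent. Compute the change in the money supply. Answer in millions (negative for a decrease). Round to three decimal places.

₳15.655 million

Initially m₁ = 1 / (0.061 + 0.049) ≈ 9.09091, so M₁ = 9.09091 × 4.81 ≈ 43.7273 million.
After the change m₂ = 1 / (0.061 + 0.02) ≈ 12.34568, so M₂ = 12.34568 × 4.81 ≈ 59.3827 million.
ΔM = M₂ − M₁ = 59.3827 − 43.7273 = 15.6554 million.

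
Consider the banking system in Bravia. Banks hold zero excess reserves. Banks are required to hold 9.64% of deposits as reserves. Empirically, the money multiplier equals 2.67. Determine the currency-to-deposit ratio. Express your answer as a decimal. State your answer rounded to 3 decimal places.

Using m = 2.67. From m = (1 + c)/(c + rr + e), rearranging gives 1 + c = m·(c + rr + e), so c·(1 − m) = m·(rr + e) − 1.
Hence c = [m·(rr + e) − 1]/(1 − m) = [2.67 × (0.0964 + 0) − 1] / (1 − 2.67) ≈ 0.444678.

0.445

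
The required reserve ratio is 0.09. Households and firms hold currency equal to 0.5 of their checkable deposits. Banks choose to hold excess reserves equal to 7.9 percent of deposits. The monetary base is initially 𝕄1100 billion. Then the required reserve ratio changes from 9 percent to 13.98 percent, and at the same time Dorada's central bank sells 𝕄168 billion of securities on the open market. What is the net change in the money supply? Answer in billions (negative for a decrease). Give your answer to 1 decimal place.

-521.5 billion

Before: m₁ = (1 + 0.5) / (0.09 + 0.079 + 0.5) ≈ 2.242152, MB₁ = 1100, so M₁ = 2.242152 × 1100 = 2466.3672 billion.
After: m₂ = (1 + 0.5) / (0.1398 + 0.079 + 0.5) ≈ 2.086811, MB₂ = 1100 − 168 = 932, so M₂ = 2.086811 × 932 ≈ 1944.9079 billion.
ΔM = M₂ − M₁ = 1944.9079 − 2466.3672 = -521.4593 billion.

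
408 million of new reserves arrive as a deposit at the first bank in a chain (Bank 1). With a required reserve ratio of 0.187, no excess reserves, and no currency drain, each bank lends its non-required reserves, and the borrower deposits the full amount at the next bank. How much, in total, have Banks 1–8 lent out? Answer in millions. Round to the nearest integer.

1435 million

Bank i lends (1 − rr)^i of the original deposit: Bank 1 lends 408·0.8130 = 331.7040, Bank 2 lends 408·0.8130² ≈ 269.6754, and so on.
Summing a geometric series: total = 408·[0.8130·(1 − 0.8130^8) / (1 − 0.8130)] ≈ 1435.2599 million.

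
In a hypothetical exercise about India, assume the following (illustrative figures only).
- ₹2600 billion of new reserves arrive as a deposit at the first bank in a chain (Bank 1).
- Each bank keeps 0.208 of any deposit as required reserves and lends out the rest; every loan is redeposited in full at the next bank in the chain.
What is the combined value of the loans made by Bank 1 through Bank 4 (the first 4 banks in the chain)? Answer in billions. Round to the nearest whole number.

Bank i lends (1 − rr)^i of the original deposit: Bank 1 lends 2600·0.7920 = 2059.2000, Bank 2 lends 2600·0.7920² = 1630.8864, and so on.
Summing a geometric series: total = 2600·[0.7920·(1 − 0.7920^4) / (1 − 0.7920)] ≈ 6004.7448 billion.

₹6005 billion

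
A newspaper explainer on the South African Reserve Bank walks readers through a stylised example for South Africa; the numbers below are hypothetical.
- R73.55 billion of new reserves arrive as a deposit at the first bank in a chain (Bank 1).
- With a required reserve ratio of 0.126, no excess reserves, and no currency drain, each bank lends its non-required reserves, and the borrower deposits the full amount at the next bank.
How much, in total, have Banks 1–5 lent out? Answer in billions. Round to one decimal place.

Bank i lends (1 − rr)^i of the original deposit: Bank 1 lends 73.55·0.8740 = 64.2827, Bank 2 lends 73.55·0.8740² ≈ 56.1831, and so on.
Summing a geometric series: total = 73.55·[0.8740·(1 − 0.8740^5) / (1 − 0.8740)] ≈ 249.9961 billion.

R250.0 billion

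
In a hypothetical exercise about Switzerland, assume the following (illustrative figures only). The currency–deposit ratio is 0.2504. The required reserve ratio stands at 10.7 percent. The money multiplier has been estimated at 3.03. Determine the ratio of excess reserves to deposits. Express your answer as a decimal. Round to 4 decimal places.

0.0553

Using m = 3.03. Since m = (1 + c)/(c + rr + e), the denominator satisfies c + rr + e = (1 + c)/m = (1 + 0.2504) / 3.03 ≈ 0.412673.
With c = 0.2504 and rr = 0.107, the ratio of excess reserves to deposits is 0.412673 − 0.2504 − 0.107 = 0.055273.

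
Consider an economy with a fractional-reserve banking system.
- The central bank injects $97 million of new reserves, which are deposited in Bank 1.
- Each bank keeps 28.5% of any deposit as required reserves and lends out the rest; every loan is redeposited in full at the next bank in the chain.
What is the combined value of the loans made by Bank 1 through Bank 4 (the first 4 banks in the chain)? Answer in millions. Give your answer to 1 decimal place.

Bank i lends (1 − rr)^i of the original deposit: Bank 1 lends 97·0.7150 = 69.3550, Bank 2 lends 97·0.7150² ≈ 49.5888, and so on.
Summing a geometric series: total = 97·[0.7150·(1 − 0.7150^4) / (1 − 0.7150)] ≈ 179.7509 million.

$179.8 million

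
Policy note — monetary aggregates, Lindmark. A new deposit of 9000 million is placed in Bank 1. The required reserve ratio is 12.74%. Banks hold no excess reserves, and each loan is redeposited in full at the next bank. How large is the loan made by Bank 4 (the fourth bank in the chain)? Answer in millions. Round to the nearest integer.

5218 million

Each bank lends a fraction (1 − rr) = 0.8726 of the deposit it receives, so Bank 4 receives 9000·0.8726^3 and lends 9000·0.8726^4 ≈ 5217.9912 million.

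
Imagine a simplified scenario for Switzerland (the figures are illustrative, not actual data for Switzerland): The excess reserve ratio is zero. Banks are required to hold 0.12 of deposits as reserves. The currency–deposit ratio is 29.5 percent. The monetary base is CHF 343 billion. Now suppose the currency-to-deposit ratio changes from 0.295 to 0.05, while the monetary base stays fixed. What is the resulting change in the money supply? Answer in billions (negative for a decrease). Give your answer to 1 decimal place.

Initially m₁ = (1 + 0.295) / (0.12 + 0.295) ≈ 3.12048, so M₁ = 3.12048 × 343 ≈ 1070.3246 billion.
After the change m₂ = (1 + 0.05) / (0.12 + 0.05) ≈ 6.17647, so M₂ = 6.17647 × 343 ≈ 2118.5292 billion.
ΔM = M₂ − M₁ = 2118.5292 − 1070.3246 = 1048.2046 billion.

CHF 1048.2 billion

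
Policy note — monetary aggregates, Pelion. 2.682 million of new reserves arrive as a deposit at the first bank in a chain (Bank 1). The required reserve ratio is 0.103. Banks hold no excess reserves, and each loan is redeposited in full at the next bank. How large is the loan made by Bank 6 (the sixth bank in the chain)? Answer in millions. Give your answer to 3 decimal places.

Each bank lends a fraction (1 − rr) = 0.8970 of the deposit it receives, so Bank 6 receives 2.682·0.8970^5 and lends 2.682·0.8970^6 ≈ 1.3971 million.

1.397 million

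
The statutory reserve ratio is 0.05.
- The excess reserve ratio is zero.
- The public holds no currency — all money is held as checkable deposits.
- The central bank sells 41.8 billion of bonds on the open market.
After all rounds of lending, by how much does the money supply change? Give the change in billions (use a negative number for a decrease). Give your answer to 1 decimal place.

-836.0 billion

The simple money multiplier is m = 1/rr = 1/0.05 = 20.
An open-market sale reduces the monetary base by 41.8 billion, so ΔM = m × ΔMB = 20 × (−41.8) = -836 billion.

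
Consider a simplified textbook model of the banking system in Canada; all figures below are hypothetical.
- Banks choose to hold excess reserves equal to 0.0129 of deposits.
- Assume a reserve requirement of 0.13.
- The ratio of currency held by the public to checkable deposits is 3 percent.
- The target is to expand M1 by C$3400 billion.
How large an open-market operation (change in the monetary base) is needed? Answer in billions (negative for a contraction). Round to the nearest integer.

The money multiplier is m = (1 + c) / (rr + e + c) = (1 + 0.03) / (0.13 + 0.0129 + 0.03) ≈ 5.95720.
ΔMB = ΔM / m = (+3400) / 5.95720 ≈ 570.7379 billion.

C$571 billion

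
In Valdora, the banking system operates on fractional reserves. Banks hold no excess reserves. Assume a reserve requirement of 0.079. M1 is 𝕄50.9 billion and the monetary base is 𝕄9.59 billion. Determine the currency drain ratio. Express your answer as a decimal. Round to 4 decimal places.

Using m = M/MB = 50.9/9.59 ≈ 5.307612. From m = (1 + c)/(c + rr + e), rearranging gives 1 + c = m·(c + rr + e), so c·(1 − m) = m·(rr + e) − 1.
Hence c = [m·(rr + e) − 1]/(1 − m) = [5.307612 × (0.079 + 0) − 1] / (1 − 5.307612) ≈ 0.134808.

0.1348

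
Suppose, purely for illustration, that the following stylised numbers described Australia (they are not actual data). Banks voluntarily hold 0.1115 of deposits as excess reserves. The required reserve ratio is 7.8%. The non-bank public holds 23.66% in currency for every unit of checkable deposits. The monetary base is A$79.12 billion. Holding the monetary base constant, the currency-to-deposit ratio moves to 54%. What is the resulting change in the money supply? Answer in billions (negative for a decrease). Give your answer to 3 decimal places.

-62.592 billion

Initially m₁ = (1 + 0.2366) / (0.078 + 0.1115 + 0.2366) ≈ 2.902136, so M₁ = 2.902136 × 79.12 ≈ 229.617 billion.
After the change m₂ = (1 + 0.54) / (0.078 + 0.1115 + 0.54) ≈ 2.111035, so M₂ = 2.111035 × 79.12 ≈ 167.0251 billion.
ΔM = M₂ − M₁ = 167.0251 − 229.617 = -62.5919 billion.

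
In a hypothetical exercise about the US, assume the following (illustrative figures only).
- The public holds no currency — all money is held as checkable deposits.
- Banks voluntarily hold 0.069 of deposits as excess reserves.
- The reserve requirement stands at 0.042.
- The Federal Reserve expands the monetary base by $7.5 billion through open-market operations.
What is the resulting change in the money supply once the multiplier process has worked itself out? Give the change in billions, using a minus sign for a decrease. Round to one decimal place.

The money multiplier is m = 1 / (rr + e) = 1 / (0.042 + 0.069) ≈ 9.0090.
The purchase adds 7.5 billion of base, so ΔM = m × ΔMB = 9.0090 × (+7.5) = 67.5675 billion.

$67.6 billion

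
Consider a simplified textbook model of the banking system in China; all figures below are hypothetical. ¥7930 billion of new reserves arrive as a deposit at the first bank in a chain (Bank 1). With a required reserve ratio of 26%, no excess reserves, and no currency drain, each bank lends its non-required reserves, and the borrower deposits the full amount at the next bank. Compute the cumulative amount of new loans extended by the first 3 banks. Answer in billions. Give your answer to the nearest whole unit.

Bank i lends (1 − rr)^i of the original deposit: Bank 1 lends 7930·0.7400 = 5868.2000, Bank 2 lends 7930·0.7400² = 4342.4680, and so on.
Summing a geometric series: total = 7930·[0.7400·(1 − 0.7400^3) / (1 − 0.7400)] ≈ 13424.0943 billion.

¥13424 billion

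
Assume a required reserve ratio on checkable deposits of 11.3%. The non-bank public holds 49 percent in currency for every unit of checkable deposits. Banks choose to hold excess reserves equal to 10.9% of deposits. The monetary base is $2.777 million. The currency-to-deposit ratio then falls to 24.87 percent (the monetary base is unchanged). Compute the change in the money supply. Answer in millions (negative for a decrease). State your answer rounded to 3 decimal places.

Initially m₁ = (1 + 0.49) / (0.113 + 0.109 + 0.49) ≈ 2.09270, so M₁ = 2.09270 × 2.777 ≈ 5.8114 million.
After the change m₂ = (1 + 0.2487) / (0.113 + 0.109 + 0.2487) ≈ 2.65286, so M₂ = 2.65286 × 2.777 ≈ 7.367 million.
ΔM = M₂ − M₁ = 7.367 − 5.8114 = 1.5556 million.

$1.556 million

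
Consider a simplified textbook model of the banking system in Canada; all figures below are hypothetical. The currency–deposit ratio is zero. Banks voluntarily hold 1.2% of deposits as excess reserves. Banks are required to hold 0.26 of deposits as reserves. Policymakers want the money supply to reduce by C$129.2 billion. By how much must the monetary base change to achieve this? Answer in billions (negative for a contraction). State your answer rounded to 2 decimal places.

-35.14 billion

The money multiplier is m = 1 / (rr + e) = 1 / (0.26 + 0.012) ≈ 3.676471.
ΔMB = ΔM / m = (−129.2) / 3.676471 ≈ -35.1424 billion.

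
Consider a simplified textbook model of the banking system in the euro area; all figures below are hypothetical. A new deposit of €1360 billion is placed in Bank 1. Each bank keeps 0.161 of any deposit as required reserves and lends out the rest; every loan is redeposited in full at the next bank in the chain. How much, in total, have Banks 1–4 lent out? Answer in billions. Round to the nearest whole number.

€3575 billion

Bank i lends (1 − rr)^i of the original deposit: Bank 1 lends 1360·0.8390 = 1141.0400, Bank 2 lends 1360·0.8390² ≈ 957.3326, and so on.
Summing a geometric series: total = 1360·[0.8390·(1 − 0.8390^4) / (1 − 0.8390)] ≈ 3575.4611 billion.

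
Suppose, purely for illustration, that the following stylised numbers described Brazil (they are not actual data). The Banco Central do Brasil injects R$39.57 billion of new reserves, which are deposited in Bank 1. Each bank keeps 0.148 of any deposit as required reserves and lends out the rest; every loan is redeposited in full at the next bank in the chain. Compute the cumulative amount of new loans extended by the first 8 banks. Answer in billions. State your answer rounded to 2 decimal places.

Bank i lends (1 − rr)^i of the original deposit: Bank 1 lends 39.57·0.8520 ≈ 33.7136, Bank 2 lends 39.57·0.8520² ≈ 28.7240, and so on.
Summing a geometric series: total = 39.57·[0.8520·(1 − 0.8520^8) / (1 − 0.8520)] ≈ 164.5448 billion.

R$164.54 billion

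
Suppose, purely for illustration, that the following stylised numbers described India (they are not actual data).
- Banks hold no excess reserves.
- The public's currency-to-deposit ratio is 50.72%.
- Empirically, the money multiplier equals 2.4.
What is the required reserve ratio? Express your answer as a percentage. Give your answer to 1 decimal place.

Using m = 2.4. Since m = (1 + c)/(c + rr + e), the denominator satisfies c + rr + e = (1 + c)/m = (1 + 0.5072) / 2.4 = 0.628000.
With c = 0.5072 and e = 0, the required reserve ratio is 0.628000 − 0.5072 − 0 = 0.1208.

12.1%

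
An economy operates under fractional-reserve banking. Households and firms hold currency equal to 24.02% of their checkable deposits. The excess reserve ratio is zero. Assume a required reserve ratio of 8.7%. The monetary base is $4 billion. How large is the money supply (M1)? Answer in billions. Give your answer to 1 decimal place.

The money multiplier is m = (1 + c) / (rr + c) = (1 + 0.2402) / (0.087 + 0.2402) ≈ 3.7903.
So M = m × MB = 3.7903 × 4 = 15.1612 billion.

$15.2 billion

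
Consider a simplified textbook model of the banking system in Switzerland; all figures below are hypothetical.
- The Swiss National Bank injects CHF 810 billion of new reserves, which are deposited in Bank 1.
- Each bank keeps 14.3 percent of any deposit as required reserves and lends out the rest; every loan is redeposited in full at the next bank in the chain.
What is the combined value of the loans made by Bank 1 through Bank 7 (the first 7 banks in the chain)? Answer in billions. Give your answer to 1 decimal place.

Bank i lends (1 − rr)^i of the original deposit: Bank 1 lends 810·0.8570 = 694.1700, Bank 2 lends 810·0.8570² ≈ 594.9037, and so on.
Summing a geometric series: total = 810·[0.8570·(1 − 0.8570^7) / (1 − 0.8570)] ≈ 3206.1901 billion.

CHF 3206.2 billion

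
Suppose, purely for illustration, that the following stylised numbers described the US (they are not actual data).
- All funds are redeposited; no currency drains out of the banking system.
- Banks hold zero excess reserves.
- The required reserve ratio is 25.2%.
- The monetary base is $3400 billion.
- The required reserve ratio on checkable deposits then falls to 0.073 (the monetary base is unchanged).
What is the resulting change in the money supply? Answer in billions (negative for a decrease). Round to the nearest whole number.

$33083 billion

Initially m₁ = 1 / (0.252) ≈ 3.96825, so M₁ = 3.96825 × 3400 = 13492.05 billion.
After the change m₂ = 1 / (0.073) ≈ 13.69863, so M₂ = 13.69863 × 3400 = 46575.342 billion.
ΔM = M₂ − M₁ = 46575.342 − 13492.05 = 33083.292 billion.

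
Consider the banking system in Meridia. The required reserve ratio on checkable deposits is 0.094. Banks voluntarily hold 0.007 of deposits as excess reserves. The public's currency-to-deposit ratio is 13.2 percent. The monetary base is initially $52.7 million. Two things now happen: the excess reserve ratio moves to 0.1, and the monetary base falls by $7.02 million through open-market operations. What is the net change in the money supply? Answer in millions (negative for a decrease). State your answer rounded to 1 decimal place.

-97.4 million

Before: m₁ = (1 + 0.132) / (0.094 + 0.007 + 0.132) ≈ 4.8584, MB₁ = 52.7, so M₁ = 4.8584 × 52.7 ≈ 256.0377 million.
After: m₂ = (1 + 0.132) / (0.094 + 0.1 + 0.132) ≈ 3.4724, MB₂ = 52.7 − 7.02 = 45.68, so M₂ = 3.4724 × 45.68 ≈ 158.6192 million.
ΔM = M₂ − M₁ = 158.6192 − 256.0377 = -97.4185 million.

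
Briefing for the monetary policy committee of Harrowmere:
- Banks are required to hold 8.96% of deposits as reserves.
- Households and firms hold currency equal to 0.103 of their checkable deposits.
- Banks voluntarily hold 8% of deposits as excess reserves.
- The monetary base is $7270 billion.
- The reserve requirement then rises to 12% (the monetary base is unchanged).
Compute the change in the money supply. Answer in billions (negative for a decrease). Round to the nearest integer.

-2951 billion

Initially m₁ = (1 + 0.103) / (0.0896 + 0.08 + 0.103) ≈ 4.04622, so M₁ = 4.04622 × 7270 = 29416.0194 billion.
After the change m₂ = (1 + 0.103) / (0.12 + 0.08 + 0.103) ≈ 3.64026, so M₂ = 3.64026 × 7270 = 26464.6902 billion.
ΔM = M₂ − M₁ = 26464.6902 − 29416.0194 = -2951.3292 billion.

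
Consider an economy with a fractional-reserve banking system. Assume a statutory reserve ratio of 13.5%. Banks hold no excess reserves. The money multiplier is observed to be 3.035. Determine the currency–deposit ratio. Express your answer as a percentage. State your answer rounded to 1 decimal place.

29.0%

Using m = 3.035. From m = (1 + c)/(c + rr + e), rearranging gives 1 + c = m·(c + rr + e), so c·(1 − m) = m·(rr + e) − 1.
Hence c = [m·(rr + e) − 1]/(1 − m) = [3.035 × (0.135 + 0) − 1] / (1 − 3.035) ≈ 0.290061.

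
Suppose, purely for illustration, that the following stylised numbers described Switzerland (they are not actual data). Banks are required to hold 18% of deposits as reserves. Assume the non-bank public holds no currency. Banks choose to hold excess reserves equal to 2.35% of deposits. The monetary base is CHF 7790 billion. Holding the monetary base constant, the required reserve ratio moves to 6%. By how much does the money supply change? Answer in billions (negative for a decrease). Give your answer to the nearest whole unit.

CHF 55013 billion

Initially m₁ = 1 / (0.18 + 0.0235) ≈ 4.91400, so M₁ = 4.91400 × 7790 = 38280.06 billion.
After the change m₂ = 1 / (0.06 + 0.0235) ≈ 11.97605, so M₂ = 11.97605 × 7790 = 93293.4295 billion.
ΔM = M₂ − M₁ = 93293.4295 − 38280.06 = 55013.3695 billion.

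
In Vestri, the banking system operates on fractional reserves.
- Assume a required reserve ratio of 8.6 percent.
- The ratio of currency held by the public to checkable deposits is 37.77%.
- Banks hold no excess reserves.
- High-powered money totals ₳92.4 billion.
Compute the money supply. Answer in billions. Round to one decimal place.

₳274.5 billion

The money multiplier is m = (1 + c) / (rr + c) = (1 + 0.3777) / (0.086 + 0.3777) ≈ 2.9711.
So M = m × MB = 2.9711 × 92.4 ≈ 274.5296 billion.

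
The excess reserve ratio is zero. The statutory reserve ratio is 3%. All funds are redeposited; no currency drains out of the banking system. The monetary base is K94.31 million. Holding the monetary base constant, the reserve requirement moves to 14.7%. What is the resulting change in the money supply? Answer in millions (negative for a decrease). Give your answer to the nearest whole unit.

-2502 million

Initially m₁ = 1 / (0.03) ≈ 33.3333, so M₁ = 33.3333 × 94.31 ≈ 3143.6635 million.
After the change m₂ = 1 / (0.147) ≈ 6.8027, so M₂ = 6.8027 × 94.31 ≈ 641.5626 million.
ΔM = M₂ − M₁ = 641.5626 − 3143.6635 = -2502.1009 million.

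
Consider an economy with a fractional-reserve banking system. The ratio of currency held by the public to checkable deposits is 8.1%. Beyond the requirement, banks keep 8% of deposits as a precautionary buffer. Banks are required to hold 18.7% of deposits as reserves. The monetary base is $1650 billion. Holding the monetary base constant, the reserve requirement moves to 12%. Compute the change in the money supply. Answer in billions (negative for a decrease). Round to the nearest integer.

$1222 billion

Initially m₁ = (1 + 0.081) / (0.187 + 0.08 + 0.081) ≈ 3.10632, so M₁ = 3.10632 × 1650 = 5125.428 billion.
After the change m₂ = (1 + 0.081) / (0.12 + 0.08 + 0.081) ≈ 3.84698, so M₂ = 3.84698 × 1650 = 6347.517 billion.
ΔM = M₂ − M₁ = 6347.517 − 5125.428 = 1222.089 billion.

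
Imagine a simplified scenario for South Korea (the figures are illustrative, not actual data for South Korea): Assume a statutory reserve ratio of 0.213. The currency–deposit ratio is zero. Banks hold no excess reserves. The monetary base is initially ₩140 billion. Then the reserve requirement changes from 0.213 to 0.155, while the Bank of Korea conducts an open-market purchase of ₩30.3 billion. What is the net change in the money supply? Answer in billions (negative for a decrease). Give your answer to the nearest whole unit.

Before: m₁ = 1 / (0.213) ≈ 4.6948, MB₁ = 140, so M₁ = 4.6948 × 140 = 657.272 billion.
After: m₂ = 1 / (0.155) ≈ 6.4516, MB₂ = 140 + 30.3 = 170.3, so M₂ = 6.4516 × 170.3 ≈ 1098.7075 billion.
ΔM = M₂ − M₁ = 1098.7075 − 657.272 = 441.4355 billion.

₩441 billion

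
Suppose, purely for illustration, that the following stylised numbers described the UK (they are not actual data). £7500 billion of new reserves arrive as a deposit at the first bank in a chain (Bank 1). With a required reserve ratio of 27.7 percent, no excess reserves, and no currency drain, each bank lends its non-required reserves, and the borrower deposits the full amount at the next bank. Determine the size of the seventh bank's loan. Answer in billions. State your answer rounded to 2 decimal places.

Each bank lends a fraction (1 − rr) = 0.7230 of the deposit it receives, so Bank 7 receives 7500·0.7230^6 and lends 7500·0.7230^7 ≈ 774.5141 billion.

£774.51 billion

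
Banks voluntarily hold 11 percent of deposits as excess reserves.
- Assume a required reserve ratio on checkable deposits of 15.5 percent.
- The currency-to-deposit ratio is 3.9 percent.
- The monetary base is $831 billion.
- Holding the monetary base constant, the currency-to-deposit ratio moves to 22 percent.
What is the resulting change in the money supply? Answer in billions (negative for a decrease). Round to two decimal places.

-749.81 billion

Initially m₁ = (1 + 0.039) / (0.155 + 0.11 + 0.039) ≈ 3.417763, so M₁ = 3.417763 × 831 ≈ 2840.1611 billion.
After the change m₂ = (1 + 0.22) / (0.155 + 0.11 + 0.22) ≈ 2.515464, so M₂ = 2.515464 × 831 ≈ 2090.3506 billion.
ΔM = M₂ − M₁ = 2090.3506 − 2840.1611 = -749.8105 billion.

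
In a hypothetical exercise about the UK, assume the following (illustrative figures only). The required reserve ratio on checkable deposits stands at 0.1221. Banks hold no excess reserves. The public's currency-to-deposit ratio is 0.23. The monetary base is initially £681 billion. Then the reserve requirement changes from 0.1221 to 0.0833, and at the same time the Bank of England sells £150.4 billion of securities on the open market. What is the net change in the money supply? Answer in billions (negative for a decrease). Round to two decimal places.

Before: m₁ = (1 + 0.23) / (0.1221 + 0.23) ≈ 3.493326, MB₁ = 681, so M₁ = 3.493326 × 681 ≈ 2378.955 billion.
After: m₂ = (1 + 0.23) / (0.0833 + 0.23) ≈ 3.925950, MB₂ = 681 − 150.4 = 530.6, so M₂ = 3.925950 × 530.6 ≈ 2083.1091 billion.
ΔM = M₂ − M₁ = 2083.1091 − 2378.955 = -295.8459 billion.

-295.85 billion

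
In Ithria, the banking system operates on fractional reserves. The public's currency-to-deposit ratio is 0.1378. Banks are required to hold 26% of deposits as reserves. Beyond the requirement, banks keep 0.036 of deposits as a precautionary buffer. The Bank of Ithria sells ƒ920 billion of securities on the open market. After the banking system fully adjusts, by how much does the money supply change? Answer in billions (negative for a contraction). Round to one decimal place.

The money multiplier is m = (1 + c) / (rr + e + c) = (1 + 0.1378) / (0.26 + 0.036 + 0.1378) ≈ 2.62287.
The sale removes 920 billion of base, so ΔM = m × ΔMB = 2.62287 × (−920) = -2413.0404 billion.

-2413.0 billion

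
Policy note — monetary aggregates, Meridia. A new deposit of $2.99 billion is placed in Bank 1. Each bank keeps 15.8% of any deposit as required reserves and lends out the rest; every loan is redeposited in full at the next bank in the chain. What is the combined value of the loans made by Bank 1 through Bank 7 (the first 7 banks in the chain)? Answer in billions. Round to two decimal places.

$11.15 billion

Bank i lends (1 − rr)^i of the original deposit: Bank 1 lends 2.99·0.8420 ≈ 2.5176, Bank 2 lends 2.99·0.8420² ≈ 2.1198, and so on.
Summing a geometric series: total = 2.99·[0.8420·(1 − 0.8420^7) / (1 − 0.8420)] ≈ 11.1531 billion.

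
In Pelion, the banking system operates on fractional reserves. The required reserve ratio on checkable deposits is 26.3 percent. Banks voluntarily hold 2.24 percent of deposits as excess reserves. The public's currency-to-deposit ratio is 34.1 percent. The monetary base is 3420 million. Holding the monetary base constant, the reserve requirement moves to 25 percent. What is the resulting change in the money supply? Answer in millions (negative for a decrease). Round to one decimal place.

Initially m₁ = (1 + 0.341) / (0.263 + 0.0224 + 0.341) ≈ 2.140805, so M₁ = 2.140805 × 3420 = 7321.5531 million.
After the change m₂ = (1 + 0.341) / (0.25 + 0.0224 + 0.341) ≈ 2.186175, so M₂ = 2.186175 × 3420 = 7476.7185 million.
ΔM = M₂ − M₁ = 7476.7185 − 7321.5531 = 155.1654 million.

155.2 million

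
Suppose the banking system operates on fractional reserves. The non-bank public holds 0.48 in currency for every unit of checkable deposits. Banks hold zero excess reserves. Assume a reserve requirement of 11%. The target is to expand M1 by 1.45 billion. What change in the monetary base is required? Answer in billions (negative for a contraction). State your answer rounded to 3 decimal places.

0.578 billion

The money multiplier is m = (1 + c) / (rr + c) = (1 + 0.48) / (0.11 + 0.48) ≈ 2.50847.
ΔMB = ΔM / m = (+1.45) / 2.50847 ≈ 0.578 billion.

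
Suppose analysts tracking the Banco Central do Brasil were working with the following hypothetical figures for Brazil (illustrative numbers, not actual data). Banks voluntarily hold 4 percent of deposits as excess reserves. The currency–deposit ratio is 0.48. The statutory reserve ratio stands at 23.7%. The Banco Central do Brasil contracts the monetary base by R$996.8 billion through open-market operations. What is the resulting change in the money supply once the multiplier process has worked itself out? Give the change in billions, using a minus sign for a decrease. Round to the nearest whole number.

-1949 billion

The money multiplier is m = (1 + c) / (rr + e + c) = (1 + 0.48) / (0.237 + 0.04 + 0.48) ≈ 1.9551.
The sale removes 996.8 billion of base, so ΔM = m × ΔMB = 1.9551 × (−996.8) ≈ -1948.8437 billion.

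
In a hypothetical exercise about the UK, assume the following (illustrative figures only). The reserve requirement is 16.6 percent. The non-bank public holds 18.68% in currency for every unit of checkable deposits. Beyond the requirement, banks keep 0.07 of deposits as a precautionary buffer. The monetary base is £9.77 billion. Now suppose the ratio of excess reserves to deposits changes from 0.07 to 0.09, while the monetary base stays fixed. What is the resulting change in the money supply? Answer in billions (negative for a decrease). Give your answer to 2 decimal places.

Initially m₁ = (1 + 0.1868) / (0.166 + 0.07 + 0.1868) ≈ 2.8070, so M₁ = 2.8070 × 9.77 ≈ 27.4244 billion.
After the change m₂ = (1 + 0.1868) / (0.166 + 0.09 + 0.1868) ≈ 2.6802, so M₂ = 2.6802 × 9.77 ≈ 26.1856 billion.
ΔM = M₂ − M₁ = 26.1856 − 27.4244 = -1.2388 billion.

-1.24 billion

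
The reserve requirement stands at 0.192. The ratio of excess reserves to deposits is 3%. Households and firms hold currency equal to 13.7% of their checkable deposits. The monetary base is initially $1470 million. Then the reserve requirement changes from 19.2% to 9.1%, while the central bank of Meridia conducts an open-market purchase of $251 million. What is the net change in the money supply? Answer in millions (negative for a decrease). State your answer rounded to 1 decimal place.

Before: m₁ = (1 + 0.137) / (0.192 + 0.03 + 0.137) ≈ 3.167131, MB₁ = 1470, so M₁ = 3.167131 × 1470 ≈ 4655.6826 million.
After: m₂ = (1 + 0.137) / (0.091 + 0.03 + 0.137) ≈ 4.406977, MB₂ = 1470 + 251 = 1721, so M₂ = 4.406977 × 1721 ≈ 7584.4074 million.
ΔM = M₂ − M₁ = 7584.4074 − 4655.6826 = 2928.7248 million.

$2928.7 million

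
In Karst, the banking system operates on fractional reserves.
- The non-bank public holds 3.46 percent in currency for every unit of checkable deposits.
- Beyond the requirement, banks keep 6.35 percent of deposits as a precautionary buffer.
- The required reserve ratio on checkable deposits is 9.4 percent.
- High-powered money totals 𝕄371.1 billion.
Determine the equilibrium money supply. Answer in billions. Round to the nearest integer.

The money multiplier is m = (1 + c) / (rr + e + c) = (1 + 0.0346) / (0.094 + 0.0635 + 0.0346) ≈ 5.3857.
So M = m × MB = 5.3857 × 371.1 ≈ 1998.6333 billion.

𝕄1999 billion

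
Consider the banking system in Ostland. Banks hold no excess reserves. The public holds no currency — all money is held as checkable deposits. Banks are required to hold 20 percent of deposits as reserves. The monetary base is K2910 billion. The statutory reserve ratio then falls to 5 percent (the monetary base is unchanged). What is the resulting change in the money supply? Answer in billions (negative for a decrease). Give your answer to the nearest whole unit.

Initially m₁ = 1 / (0.2) = 5, so M₁ = 5 × 2910 = 14550 billion.
After the change m₂ = 1 / (0.05) = 20, so M₂ = 20 × 2910 = 58200 billion.
ΔM = M₂ − M₁ = 58200 − 14550 = 43650 billion.

K43650 billion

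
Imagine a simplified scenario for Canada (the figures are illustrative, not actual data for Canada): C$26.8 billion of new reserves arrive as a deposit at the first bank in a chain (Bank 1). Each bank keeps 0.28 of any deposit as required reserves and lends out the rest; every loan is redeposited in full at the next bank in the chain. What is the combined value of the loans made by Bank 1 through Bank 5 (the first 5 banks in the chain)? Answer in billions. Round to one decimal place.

C$55.6 billion

Bank i lends (1 − rr)^i of the original deposit: Bank 1 lends 26.8·0.7200 = 19.2960, Bank 2 lends 26.8·0.7200² ≈ 13.8931, and so on.
Summing a geometric series: total = 26.8·[0.7200·(1 − 0.7200^5) / (1 − 0.7200)] ≈ 55.5799 billion.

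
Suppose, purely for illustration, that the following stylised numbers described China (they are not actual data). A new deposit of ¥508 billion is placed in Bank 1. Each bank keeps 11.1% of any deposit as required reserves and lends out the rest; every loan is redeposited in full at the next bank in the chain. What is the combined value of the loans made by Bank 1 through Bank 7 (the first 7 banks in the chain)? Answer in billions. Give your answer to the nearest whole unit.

¥2283 billion

Bank i lends (1 − rr)^i of the original deposit: Bank 1 lends 508·0.8890 = 451.6120, Bank 2 lends 508·0.8890² ≈ 401.4831, and so on.
Summing a geometric series: total = 508·[0.8890·(1 − 0.8890^7) / (1 − 0.8890)] ≈ 2283.0973 billion.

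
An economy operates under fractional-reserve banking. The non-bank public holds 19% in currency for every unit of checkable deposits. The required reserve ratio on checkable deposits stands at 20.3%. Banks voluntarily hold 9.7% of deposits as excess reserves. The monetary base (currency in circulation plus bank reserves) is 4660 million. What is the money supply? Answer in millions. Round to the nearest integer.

The money multiplier is m = (1 + c) / (rr + e + c) = (1 + 0.19) / (0.203 + 0.097 + 0.19) ≈ 2.42857.
So M = m × MB = 2.42857 × 4660 = 11317.1362 million.

11317 million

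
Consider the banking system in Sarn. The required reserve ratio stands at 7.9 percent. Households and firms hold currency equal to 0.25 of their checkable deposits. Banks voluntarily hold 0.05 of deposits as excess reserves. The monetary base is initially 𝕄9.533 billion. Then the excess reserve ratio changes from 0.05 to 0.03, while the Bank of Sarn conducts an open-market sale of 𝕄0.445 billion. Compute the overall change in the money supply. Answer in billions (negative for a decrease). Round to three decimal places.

Before: m₁ = (1 + 0.25) / (0.079 + 0.05 + 0.25) ≈ 3.29815, MB₁ = 9.533, so M₁ = 3.29815 × 9.533 ≈ 31.4413 billion.
After: m₂ = (1 + 0.25) / (0.079 + 0.03 + 0.25) ≈ 3.48189, MB₂ = 9.533 − 0.445 = 9.088, so M₂ = 3.48189 × 9.088 ≈ 31.6434 billion.
ΔM = M₂ − M₁ = 31.6434 − 31.4413 = 0.2021 billion.

𝕄0.202 billion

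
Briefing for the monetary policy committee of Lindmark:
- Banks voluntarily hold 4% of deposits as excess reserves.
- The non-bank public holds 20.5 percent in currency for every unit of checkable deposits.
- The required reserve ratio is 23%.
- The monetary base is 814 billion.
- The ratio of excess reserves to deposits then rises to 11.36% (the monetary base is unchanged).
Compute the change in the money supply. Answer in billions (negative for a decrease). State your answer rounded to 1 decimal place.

Initially m₁ = (1 + 0.205) / (0.23 + 0.04 + 0.205) ≈ 2.53684, so M₁ = 2.53684 × 814 ≈ 2064.9878 billion.
After the change m₂ = (1 + 0.205) / (0.23 + 0.1136 + 0.205) ≈ 2.19650, so M₂ = 2.19650 × 814 = 1787.951 billion.
ΔM = M₂ − M₁ = 1787.951 − 2064.9878 = -277.0368 billion.

-277.0 billion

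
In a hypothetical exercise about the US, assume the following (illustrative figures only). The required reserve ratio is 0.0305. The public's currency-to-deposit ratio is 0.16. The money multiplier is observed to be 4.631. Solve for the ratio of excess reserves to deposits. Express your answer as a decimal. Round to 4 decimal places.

Using m = 4.631. Since m = (1 + c)/(c + rr + e), the denominator satisfies c + rr + e = (1 + c)/m = (1 + 0.16) / 4.631 ≈ 0.250486.
With c = 0.16 and rr = 0.0305, the ratio of excess reserves to deposits is 0.250486 − 0.16 − 0.0305 = 0.059986.

0.0600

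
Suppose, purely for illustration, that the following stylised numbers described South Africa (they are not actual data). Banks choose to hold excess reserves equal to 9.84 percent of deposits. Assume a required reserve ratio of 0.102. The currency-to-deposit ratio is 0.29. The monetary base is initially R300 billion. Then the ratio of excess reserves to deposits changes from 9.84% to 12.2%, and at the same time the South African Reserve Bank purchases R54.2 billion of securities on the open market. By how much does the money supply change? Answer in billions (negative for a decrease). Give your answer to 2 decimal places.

R99.79 billion

Before: m₁ = (1 + 0.29) / (0.102 + 0.0984 + 0.29) ≈ 2.630506, MB₁ = 300, so M₁ = 2.630506 × 300 = 789.1518 billion.
After: m₂ = (1 + 0.29) / (0.102 + 0.122 + 0.29) ≈ 2.509728, MB₂ = 300 + 54.2 = 354.2, so M₂ = 2.509728 × 354.2 ≈ 888.9457 billion.
ΔM = M₂ − M₁ = 888.9457 − 789.1518 = 99.7939 billion.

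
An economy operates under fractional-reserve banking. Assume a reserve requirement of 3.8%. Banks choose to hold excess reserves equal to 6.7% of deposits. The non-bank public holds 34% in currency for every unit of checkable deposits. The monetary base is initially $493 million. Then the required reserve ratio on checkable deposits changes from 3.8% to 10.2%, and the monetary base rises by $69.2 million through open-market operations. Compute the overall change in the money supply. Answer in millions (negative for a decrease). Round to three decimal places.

Before: m₁ = (1 + 0.34) / (0.038 + 0.067 + 0.34) ≈ 3.0112360, MB₁ = 493, so M₁ = 3.0112360 × 493 ≈ 1484.5393 million.
After: m₂ = (1 + 0.34) / (0.102 + 0.067 + 0.34) ≈ 2.6326130, MB₂ = 493 + 69.2 = 562.2, so M₂ = 2.6326130 × 562.2 ≈ 1480.055 million.
ΔM = M₂ − M₁ = 1480.055 − 1484.5393 = -4.4843 million.

-4.484 million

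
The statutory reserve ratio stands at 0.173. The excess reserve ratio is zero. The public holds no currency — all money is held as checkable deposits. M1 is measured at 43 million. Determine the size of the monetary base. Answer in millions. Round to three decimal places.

7.439 million

With no currency drain and no excess reserves, the money multiplier is m = 1/rr = 1/0.173 ≈ 5.780347.
The monetary base is MB = M / m = 43 / 5.780347 ≈ 7.439 million.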